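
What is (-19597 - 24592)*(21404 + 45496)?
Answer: -2956244100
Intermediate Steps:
(-19597 - 24592)*(21404 + 45496) = -44189*66900 = -2956244100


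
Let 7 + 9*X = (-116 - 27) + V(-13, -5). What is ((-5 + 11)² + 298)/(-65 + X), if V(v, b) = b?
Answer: -1503/370 ≈ -4.0622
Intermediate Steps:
X = -155/9 (X = -7/9 + ((-116 - 27) - 5)/9 = -7/9 + (-143 - 5)/9 = -7/9 + (⅑)*(-148) = -7/9 - 148/9 = -155/9 ≈ -17.222)
((-5 + 11)² + 298)/(-65 + X) = ((-5 + 11)² + 298)/(-65 - 155/9) = (6² + 298)/(-740/9) = (36 + 298)*(-9/740) = 334*(-9/740) = -1503/370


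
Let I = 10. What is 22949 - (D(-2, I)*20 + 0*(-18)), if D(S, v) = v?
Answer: 22749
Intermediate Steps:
22949 - (D(-2, I)*20 + 0*(-18)) = 22949 - (10*20 + 0*(-18)) = 22949 - (200 + 0) = 22949 - 1*200 = 22949 - 200 = 22749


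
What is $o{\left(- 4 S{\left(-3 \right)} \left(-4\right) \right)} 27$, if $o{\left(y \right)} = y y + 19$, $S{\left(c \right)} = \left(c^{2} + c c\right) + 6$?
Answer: $3981825$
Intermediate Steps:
$S{\left(c \right)} = 6 + 2 c^{2}$ ($S{\left(c \right)} = \left(c^{2} + c^{2}\right) + 6 = 2 c^{2} + 6 = 6 + 2 c^{2}$)
$o{\left(y \right)} = 19 + y^{2}$ ($o{\left(y \right)} = y^{2} + 19 = 19 + y^{2}$)
$o{\left(- 4 S{\left(-3 \right)} \left(-4\right) \right)} 27 = \left(19 + \left(- 4 \left(6 + 2 \left(-3\right)^{2}\right) \left(-4\right)\right)^{2}\right) 27 = \left(19 + \left(- 4 \left(6 + 2 \cdot 9\right) \left(-4\right)\right)^{2}\right) 27 = \left(19 + \left(- 4 \left(6 + 18\right) \left(-4\right)\right)^{2}\right) 27 = \left(19 + \left(\left(-4\right) 24 \left(-4\right)\right)^{2}\right) 27 = \left(19 + \left(\left(-96\right) \left(-4\right)\right)^{2}\right) 27 = \left(19 + 384^{2}\right) 27 = \left(19 + 147456\right) 27 = 147475 \cdot 27 = 3981825$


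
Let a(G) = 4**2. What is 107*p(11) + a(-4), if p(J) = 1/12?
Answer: 299/12 ≈ 24.917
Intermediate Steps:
a(G) = 16
p(J) = 1/12
107*p(11) + a(-4) = 107*(1/12) + 16 = 107/12 + 16 = 299/12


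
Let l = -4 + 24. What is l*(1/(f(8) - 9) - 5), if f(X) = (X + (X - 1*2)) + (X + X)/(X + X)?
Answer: -290/3 ≈ -96.667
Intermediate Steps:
l = 20
f(X) = -1 + 2*X (f(X) = (X + (X - 2)) + (2*X)/((2*X)) = (X + (-2 + X)) + (2*X)*(1/(2*X)) = (-2 + 2*X) + 1 = -1 + 2*X)
l*(1/(f(8) - 9) - 5) = 20*(1/((-1 + 2*8) - 9) - 5) = 20*(1/((-1 + 16) - 9) - 5) = 20*(1/(15 - 9) - 5) = 20*(1/6 - 5) = 20*(-29/6) = -290/3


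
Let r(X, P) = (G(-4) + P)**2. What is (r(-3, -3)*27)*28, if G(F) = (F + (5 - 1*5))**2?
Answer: 127764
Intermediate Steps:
G(F) = F**2 (G(F) = (F + (5 - 5))**2 = (F + 0)**2 = F**2)
r(X, P) = (16 + P)**2 (r(X, P) = ((-4)**2 + P)**2 = (16 + P)**2)
(r(-3, -3)*27)*28 = ((16 - 3)**2*27)*28 = (13**2*27)*28 = (169*27)*28 = 4563*28 = 127764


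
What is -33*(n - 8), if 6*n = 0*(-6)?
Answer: 264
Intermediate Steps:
n = 0 (n = (0*(-6))/6 = (1/6)*0 = 0)
-33*(n - 8) = -33*(0 - 8) = -33*(-8) = 264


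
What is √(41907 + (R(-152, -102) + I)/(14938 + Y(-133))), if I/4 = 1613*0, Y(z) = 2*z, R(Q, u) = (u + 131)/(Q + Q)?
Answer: √3256659929505101/278768 ≈ 204.71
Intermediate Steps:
R(Q, u) = (131 + u)/(2*Q) (R(Q, u) = (131 + u)/((2*Q)) = (131 + u)*(1/(2*Q)) = (131 + u)/(2*Q))
I = 0 (I = 4*(1613*0) = 4*0 = 0)
√(41907 + (R(-152, -102) + I)/(14938 + Y(-133))) = √(41907 + ((½)*(131 - 102)/(-152) + 0)/(14938 + 2*(-133))) = √(41907 + ((½)*(-1/152)*29 + 0)/(14938 - 266)) = √(41907 + (-29/304 + 0)/14672) = √(41907 - 29/304*1/14672) = √(41907 - 29/4460288) = √(186917289187/4460288) = √3256659929505101/278768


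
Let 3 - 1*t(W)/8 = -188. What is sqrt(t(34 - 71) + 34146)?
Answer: sqrt(35674) ≈ 188.88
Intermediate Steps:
t(W) = 1528 (t(W) = 24 - 8*(-188) = 24 + 1504 = 1528)
sqrt(t(34 - 71) + 34146) = sqrt(1528 + 34146) = sqrt(35674)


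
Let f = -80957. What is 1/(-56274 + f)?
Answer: -1/137231 ≈ -7.2870e-6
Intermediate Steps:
1/(-56274 + f) = 1/(-56274 - 80957) = 1/(-137231) = -1/137231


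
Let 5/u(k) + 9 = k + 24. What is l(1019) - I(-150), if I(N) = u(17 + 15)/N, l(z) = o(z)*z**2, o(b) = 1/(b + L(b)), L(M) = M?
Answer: 359198/705 ≈ 509.50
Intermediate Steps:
u(k) = 5/(15 + k) (u(k) = 5/(-9 + (k + 24)) = 5/(-9 + (24 + k)) = 5/(15 + k))
o(b) = 1/(2*b) (o(b) = 1/(b + b) = 1/(2*b))
l(z) = z/2 (l(z) = (1/(2*z))*z**2 = z/2)
I(N) = 5/(47*N) (I(N) = (5/(15 + (17 + 15)))/N = (5/(15 + 32))/N = (5/47)/N = (5*(1/47))/N = 5/(47*N))
l(1019) - I(-150) = (1/2)*1019 - 5/(47*(-150)) = 1019/2 - 5*(-1)/(47*150) = 1019/2 - 1*(-1/1410) = 1019/2 + 1/1410 = 359198/705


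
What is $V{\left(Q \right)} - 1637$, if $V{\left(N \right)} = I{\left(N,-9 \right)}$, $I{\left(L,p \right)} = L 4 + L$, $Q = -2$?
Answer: $-1647$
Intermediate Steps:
$I{\left(L,p \right)} = 5 L$ ($I{\left(L,p \right)} = 4 L + L = 5 L$)
$V{\left(N \right)} = 5 N$
$V{\left(Q \right)} - 1637 = 5 \left(-2\right) - 1637 = -10 - 1637 = -1647$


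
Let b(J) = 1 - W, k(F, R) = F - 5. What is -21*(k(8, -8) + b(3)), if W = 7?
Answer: 63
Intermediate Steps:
k(F, R) = -5 + F
b(J) = -6 (b(J) = 1 - 1*7 = 1 - 7 = -6)
-21*(k(8, -8) + b(3)) = -21*((-5 + 8) - 6) = -21*(3 - 6) = -21*(-3) = 63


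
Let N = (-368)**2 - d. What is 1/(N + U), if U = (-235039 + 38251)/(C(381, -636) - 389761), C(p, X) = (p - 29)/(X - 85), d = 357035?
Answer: -281018033/62276545427015 ≈ -4.5124e-6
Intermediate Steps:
C(p, X) = (-29 + p)/(-85 + X)
N = -221611 (N = (-368)**2 - 1*357035 = 135424 - 357035 = -221611)
U = 141884148/281018033 (U = (-235039 + 38251)/((-29 + 381)/(-85 - 636) - 389761) = -196788/(352/(-721) - 389761) = -196788/(-1/721*352 - 389761) = -196788/(-352/721 - 389761) = -196788/(-281018033/721) = -196788*(-721/281018033) = 141884148/281018033 ≈ 0.50489)
1/(N + U) = 1/(-221611 + 141884148/281018033) = 1/(-62276545427015/281018033) = -281018033/62276545427015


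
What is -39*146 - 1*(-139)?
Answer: -5555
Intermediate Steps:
-39*146 - 1*(-139) = -5694 + 139 = -5555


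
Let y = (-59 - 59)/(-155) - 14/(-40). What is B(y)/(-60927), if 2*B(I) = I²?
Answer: -474721/46840677600 ≈ -1.0135e-5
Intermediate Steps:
y = 689/620 (y = -118*(-1/155) - 14*(-1/40) = 118/155 + 7/20 = 689/620 ≈ 1.1113)
B(I) = I²/2
B(y)/(-60927) = ((689/620)²/2)/(-60927) = ((½)*(474721/384400))*(-1/60927) = (474721/768800)*(-1/60927) = -474721/46840677600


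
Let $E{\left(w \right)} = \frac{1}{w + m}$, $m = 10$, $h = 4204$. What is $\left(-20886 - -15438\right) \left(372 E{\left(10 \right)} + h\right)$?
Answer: $- \frac{115023624}{5} \approx -2.3005 \cdot 10^{7}$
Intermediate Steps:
$E{\left(w \right)} = \frac{1}{10 + w}$ ($E{\left(w \right)} = \frac{1}{w + 10} = \frac{1}{10 + w}$)
$\left(-20886 - -15438\right) \left(372 E{\left(10 \right)} + h\right) = \left(-20886 - -15438\right) \left(\frac{372}{10 + 10} + 4204\right) = \left(-20886 + \left(-1603 + 17041\right)\right) \left(\frac{372}{20} + 4204\right) = \left(-20886 + 15438\right) \left(372 \cdot \frac{1}{20} + 4204\right) = - 5448 \left(\frac{93}{5} + 4204\right) = \left(-5448\right) \frac{21113}{5} = - \frac{115023624}{5}$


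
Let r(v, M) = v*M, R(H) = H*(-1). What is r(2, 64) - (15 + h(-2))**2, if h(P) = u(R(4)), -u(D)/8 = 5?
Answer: -497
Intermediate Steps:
R(H) = -H
u(D) = -40 (u(D) = -8*5 = -40)
h(P) = -40
r(v, M) = M*v
r(2, 64) - (15 + h(-2))**2 = 64*2 - (15 - 40)**2 = 128 - 1*(-25)**2 = 128 - 1*625 = 128 - 625 = -497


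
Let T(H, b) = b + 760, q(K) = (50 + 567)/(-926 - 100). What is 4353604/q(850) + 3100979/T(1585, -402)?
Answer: -1597200273989/220886 ≈ -7.2309e+6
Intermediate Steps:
q(K) = -617/1026 (q(K) = 617/(-1026) = 617*(-1/1026) = -617/1026)
T(H, b) = 760 + b
4353604/q(850) + 3100979/T(1585, -402) = 4353604/(-617/1026) + 3100979/(760 - 402) = 4353604*(-1026/617) + 3100979/358 = -4466797704/617 + 3100979*(1/358) = -4466797704/617 + 3100979/358 = -1597200273989/220886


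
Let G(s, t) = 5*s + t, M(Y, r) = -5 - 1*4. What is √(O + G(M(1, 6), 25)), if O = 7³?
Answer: √323 ≈ 17.972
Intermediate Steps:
M(Y, r) = -9 (M(Y, r) = -5 - 4 = -9)
G(s, t) = t + 5*s
O = 343
√(O + G(M(1, 6), 25)) = √(343 + (25 + 5*(-9))) = √(343 + (25 - 45)) = √(343 - 20) = √323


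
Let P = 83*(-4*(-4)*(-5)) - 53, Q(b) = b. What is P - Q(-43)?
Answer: -6650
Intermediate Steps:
P = -6693 (P = 83*(16*(-5)) - 53 = 83*(-80) - 53 = -6640 - 53 = -6693)
P - Q(-43) = -6693 - 1*(-43) = -6693 + 43 = -6650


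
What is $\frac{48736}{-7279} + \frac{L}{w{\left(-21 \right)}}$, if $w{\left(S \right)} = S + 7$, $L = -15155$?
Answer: $\frac{15661563}{14558} \approx 1075.8$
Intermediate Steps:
$w{\left(S \right)} = 7 + S$
$\frac{48736}{-7279} + \frac{L}{w{\left(-21 \right)}} = \frac{48736}{-7279} - \frac{15155}{7 - 21} = 48736 \left(- \frac{1}{7279}\right) - \frac{15155}{-14} = - \frac{48736}{7279} - - \frac{2165}{2} = - \frac{48736}{7279} + \frac{2165}{2} = \frac{15661563}{14558}$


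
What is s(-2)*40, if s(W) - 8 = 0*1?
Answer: 320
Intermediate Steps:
s(W) = 8 (s(W) = 8 + 0*1 = 8 + 0 = 8)
s(-2)*40 = 8*40 = 320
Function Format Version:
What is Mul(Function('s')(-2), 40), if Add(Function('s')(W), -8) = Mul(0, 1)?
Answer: 320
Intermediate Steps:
Function('s')(W) = 8 (Function('s')(W) = Add(8, Mul(0, 1)) = Add(8, 0) = 8)
Mul(Function('s')(-2), 40) = Mul(8, 40) = 320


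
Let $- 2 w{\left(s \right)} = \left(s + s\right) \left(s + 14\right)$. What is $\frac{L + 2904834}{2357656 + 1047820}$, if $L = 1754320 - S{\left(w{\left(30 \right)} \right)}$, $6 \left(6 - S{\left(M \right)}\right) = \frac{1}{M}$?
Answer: $\frac{36900452159}{26971369920} \approx 1.3681$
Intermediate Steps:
$w{\left(s \right)} = - s \left(14 + s\right)$ ($w{\left(s \right)} = - \frac{\left(s + s\right) \left(s + 14\right)}{2} = - \frac{2 s \left(14 + s\right)}{2} = - s \left(14 + s\right)$)
$S{\left(M \right)} = 6 - \frac{1}{6 M}$
$L = \frac{13894166879}{7920}$ ($L = 1754320 - \left(6 - \frac{1}{6 \left(\left(-1\right) 30 \left(14 + 30\right)\right)}\right) = 1754320 - \left(6 - \frac{1}{6 \left(\left(-1\right) 30 \cdot 44\right)}\right) = 1754320 - \left(6 - \frac{1}{6 \left(-1320\right)}\right) = 1754320 - \left(6 - - \frac{1}{7920}\right) = 1754320 - \left(6 + \frac{1}{7920}\right) = 1754320 - \frac{47521}{7920} = \frac{13894166879}{7920} \approx 1.7543 \cdot 10^{6}$)
$\frac{L + 2904834}{2357656 + 1047820} = \frac{\frac{13894166879}{7920} + 2904834}{2357656 + 1047820} = \frac{36900452159}{7920 \cdot 3405476} = \frac{36900452159}{7920} \cdot \frac{1}{3405476} = \frac{36900452159}{26971369920}$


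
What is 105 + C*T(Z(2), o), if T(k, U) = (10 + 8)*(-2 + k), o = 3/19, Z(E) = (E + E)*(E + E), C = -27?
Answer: -6699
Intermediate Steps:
Z(E) = 4*E**2 (Z(E) = (2*E)*(2*E) = 4*E**2)
o = 3/19 (o = 3*(1/19) = 3/19 ≈ 0.15789)
T(k, U) = -36 + 18*k (T(k, U) = 18*(-2 + k) = -36 + 18*k)
105 + C*T(Z(2), o) = 105 - 27*(-36 + 18*(4*2**2)) = 105 - 27*(-36 + 18*(4*4)) = 105 - 27*(-36 + 18*16) = 105 - 27*(-36 + 288) = 105 - 27*252 = 105 - 6804 = -6699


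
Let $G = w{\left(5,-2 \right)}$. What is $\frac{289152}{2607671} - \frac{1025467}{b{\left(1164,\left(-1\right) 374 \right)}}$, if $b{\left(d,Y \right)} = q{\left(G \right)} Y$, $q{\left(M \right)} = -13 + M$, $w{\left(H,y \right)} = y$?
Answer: $- \frac{242950764967}{1329912210} \approx -182.68$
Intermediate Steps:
$G = -2$
$b{\left(d,Y \right)} = - 15 Y$ ($b{\left(d,Y \right)} = \left(-13 - 2\right) Y = - 15 Y$)
$\frac{289152}{2607671} - \frac{1025467}{b{\left(1164,\left(-1\right) 374 \right)}} = \frac{289152}{2607671} - \frac{1025467}{\left(-15\right) \left(\left(-1\right) 374\right)} = 289152 \cdot \frac{1}{2607671} - \frac{1025467}{\left(-15\right) \left(-374\right)} = \frac{289152}{2607671} - \frac{1025467}{5610} = - \frac{242950764967}{1329912210}$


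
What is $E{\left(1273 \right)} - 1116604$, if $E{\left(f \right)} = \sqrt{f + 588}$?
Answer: $-1116604 + \sqrt{1861} \approx -1.1166 \cdot 10^{6}$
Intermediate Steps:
$E{\left(f \right)} = \sqrt{588 + f}$
$E{\left(1273 \right)} - 1116604 = \sqrt{588 + 1273} - 1116604 = \sqrt{1861} - 1116604 = -1116604 + \sqrt{1861}$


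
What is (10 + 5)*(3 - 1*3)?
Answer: 0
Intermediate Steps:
(10 + 5)*(3 - 1*3) = 15*(3 - 3) = 15*0 = 0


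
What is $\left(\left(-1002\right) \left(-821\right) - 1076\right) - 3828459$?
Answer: $-3006893$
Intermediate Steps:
$\left(\left(-1002\right) \left(-821\right) - 1076\right) - 3828459 = \left(822642 - 1076\right) - 3828459 = 821566 - 3828459 = -3006893$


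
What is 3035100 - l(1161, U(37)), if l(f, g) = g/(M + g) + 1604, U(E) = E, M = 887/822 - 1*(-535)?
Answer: 1428991963802/471071 ≈ 3.0335e+6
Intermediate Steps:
M = 440657/822 (M = 887*(1/822) + 535 = 887/822 + 535 = 440657/822 ≈ 536.08)
l(f, g) = 1604 + g/(440657/822 + g) (l(f, g) = g/(440657/822 + g) + 1604 = 1604 + g/(440657/822 + g))
3035100 - l(1161, U(37)) = 3035100 - 2*(353406914 + 659655*37)/(440657 + 822*37) = 3035100 - 2*(353406914 + 24407235)/(440657 + 30414) = 3035100 - 2*377814149/471071 = 3035100 - 1*755628298/471071 = 3035100 - 755628298/471071 = 1428991963802/471071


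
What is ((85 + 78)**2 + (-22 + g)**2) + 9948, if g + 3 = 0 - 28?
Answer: 39326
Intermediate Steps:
g = -31 (g = -3 + (0 - 28) = -3 - 28 = -31)
((85 + 78)**2 + (-22 + g)**2) + 9948 = ((85 + 78)**2 + (-22 - 31)**2) + 9948 = (163**2 + (-53)**2) + 9948 = (26569 + 2809) + 9948 = 29378 + 9948 = 39326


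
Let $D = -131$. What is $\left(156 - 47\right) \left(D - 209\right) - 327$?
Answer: $-37387$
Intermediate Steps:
$\left(156 - 47\right) \left(D - 209\right) - 327 = \left(156 - 47\right) \left(-131 - 209\right) - 327 = 109 \left(-340\right) - 327 = -37060 - 327 = -37387$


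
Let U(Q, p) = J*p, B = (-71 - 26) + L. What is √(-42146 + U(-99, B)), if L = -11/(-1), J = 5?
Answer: 4*I*√2661 ≈ 206.34*I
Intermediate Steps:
L = 11 (L = -11*(-1) = 11)
B = -86 (B = (-71 - 26) + 11 = -97 + 11 = -86)
U(Q, p) = 5*p
√(-42146 + U(-99, B)) = √(-42146 + 5*(-86)) = √(-42146 - 430) = √(-42576) = 4*I*√2661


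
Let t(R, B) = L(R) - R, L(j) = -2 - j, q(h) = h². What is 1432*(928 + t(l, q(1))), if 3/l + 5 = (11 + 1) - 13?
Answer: 1327464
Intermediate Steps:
l = -½ (l = 3/(-5 + ((11 + 1) - 13)) = 3/(-5 + (12 - 13)) = 3/(-5 - 1) = 3/(-6) = 3*(-⅙) = -½ ≈ -0.50000)
t(R, B) = -2 - 2*R (t(R, B) = (-2 - R) - R = -2 - 2*R)
1432*(928 + t(l, q(1))) = 1432*(928 + (-2 - 2*(-½))) = 1432*(928 + (-2 + 1)) = 1432*(928 - 1) = 1432*927 = 1327464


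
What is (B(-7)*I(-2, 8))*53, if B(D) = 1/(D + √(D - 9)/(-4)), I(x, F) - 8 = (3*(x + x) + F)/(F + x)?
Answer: -4081/75 + 583*I/75 ≈ -54.413 + 7.7733*I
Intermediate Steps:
I(x, F) = 8 + (F + 6*x)/(F + x) (I(x, F) = 8 + (3*(x + x) + F)/(F + x) = 8 + (3*(2*x) + F)/(F + x) = 8 + (6*x + F)/(F + x) = 8 + (F + 6*x)/(F + x))
B(D) = 1/(D - √(-9 + D)/4) (B(D) = 1/(D + √(-9 + D)*(-¼)) = 1/(D - √(-9 + D)/4))
(B(-7)*I(-2, 8))*53 = ((4/(-√(-9 - 7) + 4*(-7)))*((9*8 + 14*(-2))/(8 - 2)))*53 = ((4/(-√(-16) - 28))*((72 - 28)/6))*53 = ((4/(-4*I - 28))*((⅙)*44))*53 = ((4/(-4*I - 28))*(22/3))*53 = ((4/(-28 - 4*I))*(22/3))*53 = ((4*((-28 + 4*I)/800))*(22/3))*53 = (((-28 + 4*I)/200)*(22/3))*53 = (11*(-28 + 4*I)/300)*53 = 583*(-28 + 4*I)/300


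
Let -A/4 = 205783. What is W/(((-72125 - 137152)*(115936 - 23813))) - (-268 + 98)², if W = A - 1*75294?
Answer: -24224765376238/838227177 ≈ -28900.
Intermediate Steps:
A = -823132 (A = -4*205783 = -823132)
W = -898426 (W = -823132 - 1*75294 = -823132 - 75294 = -898426)
W/(((-72125 - 137152)*(115936 - 23813))) - (-268 + 98)² = -898426*1/((-72125 - 137152)*(115936 - 23813)) - (-268 + 98)² = -898426/((-209277*92123)) - 1*(-170)² = -898426/(-19279225071) - 1*28900 = -898426*(-1/19279225071) - 28900 = 39062/838227177 - 28900 = -24224765376238/838227177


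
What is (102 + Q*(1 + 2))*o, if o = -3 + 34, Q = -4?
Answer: 2790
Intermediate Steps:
o = 31
(102 + Q*(1 + 2))*o = (102 - 4*(1 + 2))*31 = (102 - 4*3)*31 = (102 - 12)*31 = 90*31 = 2790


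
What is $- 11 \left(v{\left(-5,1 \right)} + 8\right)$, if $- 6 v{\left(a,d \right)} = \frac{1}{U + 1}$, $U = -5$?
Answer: $- \frac{2123}{24} \approx -88.458$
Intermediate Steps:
$v{\left(a,d \right)} = \frac{1}{24}$ ($v{\left(a,d \right)} = - \frac{1}{6 \left(-5 + 1\right)} = - \frac{1}{6 \left(-4\right)} = \left(- \frac{1}{6}\right) \left(- \frac{1}{4}\right) = \frac{1}{24}$)
$- 11 \left(v{\left(-5,1 \right)} + 8\right) = - 11 \left(\frac{1}{24} + 8\right) = \left(-11\right) \frac{193}{24} = - \frac{2123}{24}$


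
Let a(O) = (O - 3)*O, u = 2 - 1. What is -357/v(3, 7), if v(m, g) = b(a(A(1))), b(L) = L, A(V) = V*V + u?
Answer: 357/2 ≈ 178.50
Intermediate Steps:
u = 1
A(V) = 1 + V² (A(V) = V*V + 1 = V² + 1 = 1 + V²)
a(O) = O*(-3 + O) (a(O) = (-3 + O)*O = O*(-3 + O))
v(m, g) = -2 (v(m, g) = (1 + 1²)*(-3 + (1 + 1²)) = (1 + 1)*(-3 + (1 + 1)) = 2*(-3 + 2) = 2*(-1) = -2)
-357/v(3, 7) = -357/(-2) = -357*(-½) = 357/2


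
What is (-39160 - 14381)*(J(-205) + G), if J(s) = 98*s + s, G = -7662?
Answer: 1496845737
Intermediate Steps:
J(s) = 99*s
(-39160 - 14381)*(J(-205) + G) = (-39160 - 14381)*(99*(-205) - 7662) = -53541*(-20295 - 7662) = -53541*(-27957) = 1496845737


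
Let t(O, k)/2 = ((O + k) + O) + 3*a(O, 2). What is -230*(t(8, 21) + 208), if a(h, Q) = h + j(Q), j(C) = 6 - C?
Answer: -81420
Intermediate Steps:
a(h, Q) = 6 + h - Q (a(h, Q) = h + (6 - Q) = 6 + h - Q)
t(O, k) = 24 + 2*k + 10*O (t(O, k) = 2*(((O + k) + O) + 3*(6 + O - 1*2)) = 2*((k + 2*O) + 3*(6 + O - 2)) = 2*((k + 2*O) + 3*(4 + O)) = 2*((k + 2*O) + (12 + 3*O)) = 2*(12 + k + 5*O) = 24 + 2*k + 10*O)
-230*(t(8, 21) + 208) = -230*((24 + 2*21 + 10*8) + 208) = -230*((24 + 42 + 80) + 208) = -230*(146 + 208) = -230*354 = -81420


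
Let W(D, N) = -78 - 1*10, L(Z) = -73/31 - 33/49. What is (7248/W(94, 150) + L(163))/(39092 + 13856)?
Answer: -713407/442354066 ≈ -0.0016128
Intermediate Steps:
L(Z) = -4600/1519 (L(Z) = -73*1/31 - 33*1/49 = -73/31 - 33/49 = -4600/1519)
W(D, N) = -88 (W(D, N) = -78 - 10 = -88)
(7248/W(94, 150) + L(163))/(39092 + 13856) = (7248/(-88) - 4600/1519)/(39092 + 13856) = (7248*(-1/88) - 4600/1519)/52948 = (-906/11 - 4600/1519)*(1/52948) = -1426814/16709*1/52948 = -713407/442354066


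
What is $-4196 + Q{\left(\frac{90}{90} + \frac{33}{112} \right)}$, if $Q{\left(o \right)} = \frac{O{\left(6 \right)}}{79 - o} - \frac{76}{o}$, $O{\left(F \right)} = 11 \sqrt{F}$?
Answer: $- \frac{616932}{145} + \frac{1232 \sqrt{6}}{8703} \approx -4254.4$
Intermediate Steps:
$Q{\left(o \right)} = - \frac{76}{o} + \frac{11 \sqrt{6}}{79 - o}$ ($Q{\left(o \right)} = \frac{11 \sqrt{6}}{79 - o} - \frac{76}{o} = - \frac{76}{o} + \frac{11 \sqrt{6}}{79 - o}$)
$-4196 + Q{\left(\frac{90}{90} + \frac{33}{112} \right)} = -4196 + \frac{6004 - 76 \left(\frac{90}{90} + \frac{33}{112}\right) - 11 \left(\frac{90}{90} + \frac{33}{112}\right) \sqrt{6}}{\left(\frac{90}{90} + \frac{33}{112}\right) \left(-79 + \left(\frac{90}{90} + \frac{33}{112}\right)\right)} = -4196 + \frac{6004 - 76 \left(90 \cdot \frac{1}{90} + 33 \cdot \frac{1}{112}\right) - 11 \left(90 \cdot \frac{1}{90} + 33 \cdot \frac{1}{112}\right) \sqrt{6}}{\left(90 \cdot \frac{1}{90} + 33 \cdot \frac{1}{112}\right) \left(-79 + \left(90 \cdot \frac{1}{90} + 33 \cdot \frac{1}{112}\right)\right)} = -4196 + \frac{6004 - 76 \left(1 + \frac{33}{112}\right) - 11 \left(1 + \frac{33}{112}\right) \sqrt{6}}{\left(1 + \frac{33}{112}\right) \left(-79 + \left(1 + \frac{33}{112}\right)\right)} = -4196 + \frac{6004 - \frac{2755}{28} - \frac{1595 \sqrt{6}}{112}}{\frac{145}{112} \left(-79 + \frac{145}{112}\right)} = -4196 + \frac{112 \left(6004 - \frac{2755}{28} - \frac{1595 \sqrt{6}}{112}\right)}{145 \left(- \frac{8703}{112}\right)} = -4196 + \frac{112}{145} \left(- \frac{112}{8703}\right) \left(\frac{165357}{28} - \frac{1595 \sqrt{6}}{112}\right) = -4196 - \left(\frac{8512}{145} - \frac{1232 \sqrt{6}}{8703}\right) = - \frac{616932}{145} + \frac{1232 \sqrt{6}}{8703}$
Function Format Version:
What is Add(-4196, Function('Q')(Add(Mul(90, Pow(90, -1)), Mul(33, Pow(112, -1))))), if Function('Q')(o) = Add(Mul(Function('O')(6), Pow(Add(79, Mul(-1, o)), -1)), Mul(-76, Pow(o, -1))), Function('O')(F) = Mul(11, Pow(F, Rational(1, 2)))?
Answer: Add(Rational(-616932, 145), Mul(Rational(1232, 8703), Pow(6, Rational(1, 2)))) ≈ -4254.4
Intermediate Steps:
Function('Q')(o) = Add(Mul(-76, Pow(o, -1)), Mul(11, Pow(6, Rational(1, 2)), Pow(Add(79, Mul(-1, o)), -1))) (Function('Q')(o) = Add(Mul(Mul(11, Pow(6, Rational(1, 2))), Pow(Add(79, Mul(-1, o)), -1)), Mul(-76, Pow(o, -1))) = Add(Mul(11, Pow(6, Rational(1, 2)), Pow(Add(79, Mul(-1, o)), -1)), Mul(-76, Pow(o, -1))) = Add(Mul(-76, Pow(o, -1)), Mul(11, Pow(6, Rational(1, 2)), Pow(Add(79, Mul(-1, o)), -1))))
Add(-4196, Function('Q')(Add(Mul(90, Pow(90, -1)), Mul(33, Pow(112, -1))))) = Add(-4196, Mul(Pow(Add(Mul(90, Pow(90, -1)), Mul(33, Pow(112, -1))), -1), Pow(Add(-79, Add(Mul(90, Pow(90, -1)), Mul(33, Pow(112, -1)))), -1), Add(6004, Mul(-76, Add(Mul(90, Pow(90, -1)), Mul(33, Pow(112, -1)))), Mul(-11, Add(Mul(90, Pow(90, -1)), Mul(33, Pow(112, -1))), Pow(6, Rational(1, 2)))))) = Add(-4196, Mul(Pow(Add(Mul(90, Rational(1, 90)), Mul(33, Rational(1, 112))), -1), Pow(Add(-79, Add(Mul(90, Rational(1, 90)), Mul(33, Rational(1, 112)))), -1), Add(6004, Mul(-76, Add(Mul(90, Rational(1, 90)), Mul(33, Rational(1, 112)))), Mul(-11, Add(Mul(90, Rational(1, 90)), Mul(33, Rational(1, 112))), Pow(6, Rational(1, 2)))))) = Add(-4196, Mul(Pow(Add(1, Rational(33, 112)), -1), Pow(Add(-79, Add(1, Rational(33, 112))), -1), Add(6004, Mul(-76, Add(1, Rational(33, 112))), Mul(-11, Add(1, Rational(33, 112)), Pow(6, Rational(1, 2)))))) = Add(-4196, Mul(Pow(Rational(145, 112), -1), Pow(Add(-79, Rational(145, 112)), -1), Add(6004, Mul(-76, Rational(145, 112)), Mul(-11, Rational(145, 112), Pow(6, Rational(1, 2)))))) = Add(-4196, Mul(Rational(112, 145), Pow(Rational(-8703, 112), -1), Add(6004, Rational(-2755, 28), Mul(Rational(-1595, 112), Pow(6, Rational(1, 2)))))) = Add(-4196, Mul(Rational(112, 145), Rational(-112, 8703), Add(Rational(165357, 28), Mul(Rational(-1595, 112), Pow(6, Rational(1, 2)))))) = Add(-4196, Add(Rational(-8512, 145), Mul(Rational(1232, 8703), Pow(6, Rational(1, 2))))) = Add(Rational(-616932, 145), Mul(Rational(1232, 8703), Pow(6, Rational(1, 2))))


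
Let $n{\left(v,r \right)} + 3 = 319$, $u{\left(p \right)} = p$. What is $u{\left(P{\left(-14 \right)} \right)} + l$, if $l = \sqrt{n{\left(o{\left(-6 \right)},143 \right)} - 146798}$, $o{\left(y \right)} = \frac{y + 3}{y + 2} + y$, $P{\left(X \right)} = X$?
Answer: $-14 + i \sqrt{146482} \approx -14.0 + 382.73 i$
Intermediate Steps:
$o{\left(y \right)} = y + \frac{3 + y}{2 + y}$ ($o{\left(y \right)} = \frac{3 + y}{2 + y} + y = y + \frac{3 + y}{2 + y}$)
$n{\left(v,r \right)} = 316$ ($n{\left(v,r \right)} = -3 + 319 = 316$)
$l = i \sqrt{146482}$ ($l = \sqrt{316 - 146798} = \sqrt{-146482} = i \sqrt{146482} \approx 382.73 i$)
$u{\left(P{\left(-14 \right)} \right)} + l = -14 + i \sqrt{146482}$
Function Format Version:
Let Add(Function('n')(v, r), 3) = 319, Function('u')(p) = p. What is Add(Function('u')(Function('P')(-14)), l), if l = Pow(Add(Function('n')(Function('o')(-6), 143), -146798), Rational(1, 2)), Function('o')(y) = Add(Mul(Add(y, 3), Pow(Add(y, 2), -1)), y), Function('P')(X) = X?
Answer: Add(-14, Mul(I, Pow(146482, Rational(1, 2)))) ≈ Add(-14.000, Mul(382.73, I))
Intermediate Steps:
Function('o')(y) = Add(y, Mul(Pow(Add(2, y), -1), Add(3, y))) (Function('o')(y) = Add(Mul(Add(3, y), Pow(Add(2, y), -1)), y) = Add(Mul(Pow(Add(2, y), -1), Add(3, y)), y) = Add(y, Mul(Pow(Add(2, y), -1), Add(3, y))))
Function('n')(v, r) = 316 (Function('n')(v, r) = Add(-3, 319) = 316)
l = Mul(I, Pow(146482, Rational(1, 2))) (l = Pow(Add(316, -146798), Rational(1, 2)) = Pow(-146482, Rational(1, 2)) = Mul(I, Pow(146482, Rational(1, 2))) ≈ Mul(382.73, I))
Add(Function('u')(Function('P')(-14)), l) = Add(-14, Mul(I, Pow(146482, Rational(1, 2))))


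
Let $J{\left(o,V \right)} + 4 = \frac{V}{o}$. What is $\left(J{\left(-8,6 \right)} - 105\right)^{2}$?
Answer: $\frac{192721}{16} \approx 12045.0$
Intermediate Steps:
$J{\left(o,V \right)} = -4 + \frac{V}{o}$
$\left(J{\left(-8,6 \right)} - 105\right)^{2} = \left(\left(-4 + \frac{6}{-8}\right) - 105\right)^{2} = \left(\left(-4 + 6 \left(- \frac{1}{8}\right)\right) - 105\right)^{2} = \left(\left(-4 - \frac{3}{4}\right) - 105\right)^{2} = \left(- \frac{19}{4} - 105\right)^{2} = \left(- \frac{439}{4}\right)^{2} = \frac{192721}{16}$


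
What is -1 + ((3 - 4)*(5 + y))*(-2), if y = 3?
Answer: 15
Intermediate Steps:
-1 + ((3 - 4)*(5 + y))*(-2) = -1 + ((3 - 4)*(5 + 3))*(-2) = -1 - 1*8*(-2) = -1 - 8*(-2) = -1 + 16 = 15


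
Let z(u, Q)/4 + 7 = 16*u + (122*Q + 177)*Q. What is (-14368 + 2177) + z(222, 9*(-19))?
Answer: 14150529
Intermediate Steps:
z(u, Q) = -28 + 64*u + 4*Q*(177 + 122*Q) (z(u, Q) = -28 + 4*(16*u + (122*Q + 177)*Q) = -28 + 4*(16*u + (177 + 122*Q)*Q) = -28 + 4*(16*u + Q*(177 + 122*Q)) = -28 + (64*u + 4*Q*(177 + 122*Q)) = -28 + 64*u + 4*Q*(177 + 122*Q))
(-14368 + 2177) + z(222, 9*(-19)) = (-14368 + 2177) + (-28 + 64*222 + 488*(9*(-19))² + 708*(9*(-19))) = -12191 + (-28 + 14208 + 488*(-171)² + 708*(-171)) = -12191 + (-28 + 14208 + 488*29241 - 121068) = -12191 + (-28 + 14208 + 14269608 - 121068) = -12191 + 14162720 = 14150529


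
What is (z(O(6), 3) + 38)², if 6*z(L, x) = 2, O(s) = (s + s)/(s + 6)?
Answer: 13225/9 ≈ 1469.4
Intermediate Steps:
O(s) = 2*s/(6 + s) (O(s) = (2*s)/(6 + s) = 2*s/(6 + s))
z(L, x) = ⅓ (z(L, x) = (⅙)*2 = ⅓)
(z(O(6), 3) + 38)² = (⅓ + 38)² = (115/3)² = 13225/9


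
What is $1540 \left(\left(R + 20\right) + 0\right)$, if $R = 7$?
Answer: $41580$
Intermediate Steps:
$1540 \left(\left(R + 20\right) + 0\right) = 1540 \left(\left(7 + 20\right) + 0\right) = 1540 \left(27 + 0\right) = 1540 \cdot 27 = 41580$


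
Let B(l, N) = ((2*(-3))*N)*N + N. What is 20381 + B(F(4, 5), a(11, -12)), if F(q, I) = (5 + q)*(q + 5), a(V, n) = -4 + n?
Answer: 18829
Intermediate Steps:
F(q, I) = (5 + q)² (F(q, I) = (5 + q)*(5 + q) = (5 + q)²)
B(l, N) = N - 6*N² (B(l, N) = (-6*N)*N + N = -6*N² + N = N - 6*N²)
20381 + B(F(4, 5), a(11, -12)) = 20381 + (-4 - 12)*(1 - 6*(-4 - 12)) = 20381 - 16*(1 - 6*(-16)) = 20381 - 16*(1 + 96) = 20381 - 16*97 = 20381 - 1552 = 18829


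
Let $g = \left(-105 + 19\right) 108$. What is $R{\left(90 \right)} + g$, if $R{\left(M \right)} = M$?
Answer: $-9198$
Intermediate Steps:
$g = -9288$ ($g = \left(-86\right) 108 = -9288$)
$R{\left(90 \right)} + g = 90 - 9288 = -9198$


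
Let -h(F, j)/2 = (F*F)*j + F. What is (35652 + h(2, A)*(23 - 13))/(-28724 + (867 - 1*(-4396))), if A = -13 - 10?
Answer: -37452/23461 ≈ -1.5964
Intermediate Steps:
A = -23
h(F, j) = -2*F - 2*j*F² (h(F, j) = -2*((F*F)*j + F) = -2*(F²*j + F) = -2*(j*F² + F) = -2*(F + j*F²) = -2*F - 2*j*F²)
(35652 + h(2, A)*(23 - 13))/(-28724 + (867 - 1*(-4396))) = (35652 + (-2*2*(1 + 2*(-23)))*(23 - 13))/(-28724 + (867 - 1*(-4396))) = (35652 - 2*2*(1 - 46)*10)/(-28724 + (867 + 4396)) = (35652 - 2*2*(-45)*10)/(-28724 + 5263) = (35652 + 180*10)/(-23461) = (35652 + 1800)*(-1/23461) = 37452*(-1/23461) = -37452/23461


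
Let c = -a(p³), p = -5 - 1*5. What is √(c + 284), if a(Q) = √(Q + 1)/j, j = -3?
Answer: √(284 + I*√111) ≈ 16.855 + 0.3125*I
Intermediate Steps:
p = -10 (p = -5 - 5 = -10)
a(Q) = -√(1 + Q)/3 (a(Q) = √(Q + 1)/(-3) = √(1 + Q)*(-⅓) = -√(1 + Q)/3)
c = I*√111 (c = -(-1)*√(1 + (-10)³)/3 = -(-1)*√(1 - 1000)/3 = -(-1)*√(-999)/3 = -(-1)*3*I*√111/3 = -(-1)*I*√111 = I*√111 ≈ 10.536*I)
√(c + 284) = √(I*√111 + 284) = √(284 + I*√111)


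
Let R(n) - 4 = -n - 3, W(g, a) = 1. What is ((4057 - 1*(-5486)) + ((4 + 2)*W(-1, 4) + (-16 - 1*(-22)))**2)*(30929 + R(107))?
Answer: 298582401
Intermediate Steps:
R(n) = 1 - n (R(n) = 4 + (-n - 3) = 4 + (-3 - n) = 1 - n)
((4057 - 1*(-5486)) + ((4 + 2)*W(-1, 4) + (-16 - 1*(-22)))**2)*(30929 + R(107)) = ((4057 - 1*(-5486)) + ((4 + 2)*1 + (-16 - 1*(-22)))**2)*(30929 + (1 - 1*107)) = ((4057 + 5486) + (6*1 + (-16 + 22))**2)*(30929 + (1 - 107)) = (9543 + (6 + 6)**2)*(30929 - 106) = (9543 + 12**2)*30823 = (9543 + 144)*30823 = 9687*30823 = 298582401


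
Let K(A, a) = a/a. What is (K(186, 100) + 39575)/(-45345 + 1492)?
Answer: -39576/43853 ≈ -0.90247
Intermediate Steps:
K(A, a) = 1
(K(186, 100) + 39575)/(-45345 + 1492) = (1 + 39575)/(-45345 + 1492) = 39576/(-43853) = 39576*(-1/43853) = -39576/43853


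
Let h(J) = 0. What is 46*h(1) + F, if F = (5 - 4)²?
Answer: 1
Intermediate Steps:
F = 1 (F = 1² = 1)
46*h(1) + F = 46*0 + 1 = 0 + 1 = 1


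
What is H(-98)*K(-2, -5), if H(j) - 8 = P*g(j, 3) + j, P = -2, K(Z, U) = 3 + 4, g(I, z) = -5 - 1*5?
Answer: -490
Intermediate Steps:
g(I, z) = -10 (g(I, z) = -5 - 5 = -10)
K(Z, U) = 7
H(j) = 28 + j (H(j) = 8 + (-2*(-10) + j) = 8 + (20 + j) = 28 + j)
H(-98)*K(-2, -5) = (28 - 98)*7 = -70*7 = -490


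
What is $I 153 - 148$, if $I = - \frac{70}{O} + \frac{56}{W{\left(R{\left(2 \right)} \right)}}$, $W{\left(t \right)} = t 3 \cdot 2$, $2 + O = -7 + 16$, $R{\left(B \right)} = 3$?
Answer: $-1202$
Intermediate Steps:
$O = 7$ ($O = -2 + \left(-7 + 16\right) = -2 + 9 = 7$)
$W{\left(t \right)} = 6 t$ ($W{\left(t \right)} = 3 t 2 = 6 t$)
$I = - \frac{62}{9}$ ($I = - \frac{70}{7} + \frac{56}{6 \cdot 3} = \left(-70\right) \frac{1}{7} + \frac{56}{18} = -10 + 56 \cdot \frac{1}{18} = -10 + \frac{28}{9} = - \frac{62}{9} \approx -6.8889$)
$I 153 - 148 = \left(- \frac{62}{9}\right) 153 - 148 = -1054 - 148 = -1202$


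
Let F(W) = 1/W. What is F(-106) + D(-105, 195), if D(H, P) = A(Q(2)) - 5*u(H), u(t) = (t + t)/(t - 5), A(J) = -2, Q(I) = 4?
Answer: -13473/1166 ≈ -11.555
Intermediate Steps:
u(t) = 2*t/(-5 + t) (u(t) = (2*t)/(-5 + t) = 2*t/(-5 + t))
D(H, P) = -2 - 10*H/(-5 + H)
F(-106) + D(-105, 195) = 1/(-106) + 2*(5 - 6*(-105))/(-5 - 105) = -1/106 + 2*(5 + 630)/(-110) = -1/106 + 2*(-1/110)*635 = -1/106 - 127/11 = -13473/1166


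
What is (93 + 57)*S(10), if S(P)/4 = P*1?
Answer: 6000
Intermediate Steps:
S(P) = 4*P (S(P) = 4*(P*1) = 4*P)
(93 + 57)*S(10) = (93 + 57)*(4*10) = 150*40 = 6000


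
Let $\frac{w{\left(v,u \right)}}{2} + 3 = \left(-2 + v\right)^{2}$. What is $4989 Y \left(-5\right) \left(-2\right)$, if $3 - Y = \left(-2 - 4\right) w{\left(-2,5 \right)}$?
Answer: $7932510$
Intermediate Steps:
$w{\left(v,u \right)} = -6 + 2 \left(-2 + v\right)^{2}$
$Y = 159$ ($Y = 3 - \left(-2 - 4\right) \left(-6 + 2 \left(-2 - 2\right)^{2}\right) = 3 - - 6 \left(-6 + 2 \left(-4\right)^{2}\right) = 3 - - 6 \left(-6 + 2 \cdot 16\right) = 3 - - 6 \left(-6 + 32\right) = 3 - \left(-6\right) 26 = 3 - -156 = 3 + 156 = 159$)
$4989 Y \left(-5\right) \left(-2\right) = 4989 \cdot 159 \left(-5\right) \left(-2\right) = 4989 \left(\left(-795\right) \left(-2\right)\right) = 4989 \cdot 1590 = 7932510$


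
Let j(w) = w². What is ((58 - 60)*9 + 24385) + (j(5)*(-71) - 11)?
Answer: 22581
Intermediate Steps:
((58 - 60)*9 + 24385) + (j(5)*(-71) - 11) = ((58 - 60)*9 + 24385) + (5²*(-71) - 11) = (-2*9 + 24385) + (25*(-71) - 11) = (-18 + 24385) + (-1775 - 11) = 24367 - 1786 = 22581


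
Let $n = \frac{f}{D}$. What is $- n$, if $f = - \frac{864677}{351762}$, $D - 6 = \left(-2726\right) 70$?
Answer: $- \frac{864677}{67121114268} \approx -1.2882 \cdot 10^{-5}$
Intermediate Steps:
$D = -190814$ ($D = 6 - 190820 = -190814$)
$f = - \frac{864677}{351762}$ ($f = \left(-864677\right) \frac{1}{351762} = - \frac{864677}{351762} \approx -2.4581$)
$n = \frac{864677}{67121114268}$ ($n = - \frac{864677}{351762 \left(-190814\right)} = \left(- \frac{864677}{351762}\right) \left(- \frac{1}{190814}\right) = \frac{864677}{67121114268} \approx 1.2882 \cdot 10^{-5}$)
$- n = \left(-1\right) \frac{864677}{67121114268} = - \frac{864677}{67121114268}$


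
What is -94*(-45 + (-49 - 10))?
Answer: 9776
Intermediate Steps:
-94*(-45 + (-49 - 10)) = -94*(-45 - 59) = -94*(-104) = 9776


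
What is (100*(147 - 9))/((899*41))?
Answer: 13800/36859 ≈ 0.37440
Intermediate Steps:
(100*(147 - 9))/((899*41)) = (100*138)/36859 = 13800*(1/36859) = 13800/36859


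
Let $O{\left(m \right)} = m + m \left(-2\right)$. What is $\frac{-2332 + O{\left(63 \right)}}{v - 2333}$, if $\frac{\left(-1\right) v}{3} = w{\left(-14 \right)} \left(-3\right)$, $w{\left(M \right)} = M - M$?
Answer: $\frac{2395}{2333} \approx 1.0266$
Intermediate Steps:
$w{\left(M \right)} = 0$
$O{\left(m \right)} = - m$ ($O{\left(m \right)} = m - 2 m = - m$)
$v = 0$ ($v = - 3 \cdot 0 \left(-3\right) = \left(-3\right) 0 = 0$)
$\frac{-2332 + O{\left(63 \right)}}{v - 2333} = \frac{-2332 - 63}{0 - 2333} = \frac{-2332 - 63}{-2333} = \left(-2395\right) \left(- \frac{1}{2333}\right) = \frac{2395}{2333}$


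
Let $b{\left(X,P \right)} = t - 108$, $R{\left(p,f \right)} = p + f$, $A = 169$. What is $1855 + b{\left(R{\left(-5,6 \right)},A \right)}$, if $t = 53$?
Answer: $1800$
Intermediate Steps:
$R{\left(p,f \right)} = f + p$
$b{\left(X,P \right)} = -55$ ($b{\left(X,P \right)} = 53 - 108 = -55$)
$1855 + b{\left(R{\left(-5,6 \right)},A \right)} = 1855 - 55 = 1800$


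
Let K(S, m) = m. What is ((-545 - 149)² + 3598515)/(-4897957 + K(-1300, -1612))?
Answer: -4080151/4899569 ≈ -0.83276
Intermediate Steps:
((-545 - 149)² + 3598515)/(-4897957 + K(-1300, -1612)) = ((-545 - 149)² + 3598515)/(-4897957 - 1612) = ((-694)² + 3598515)/(-4899569) = (481636 + 3598515)*(-1/4899569) = 4080151*(-1/4899569) = -4080151/4899569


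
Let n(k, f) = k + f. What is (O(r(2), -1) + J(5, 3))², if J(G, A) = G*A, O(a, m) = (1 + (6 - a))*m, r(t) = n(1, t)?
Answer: 121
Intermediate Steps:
n(k, f) = f + k
r(t) = 1 + t (r(t) = t + 1 = 1 + t)
O(a, m) = m*(7 - a) (O(a, m) = (7 - a)*m = m*(7 - a))
J(G, A) = A*G
(O(r(2), -1) + J(5, 3))² = (-(7 - (1 + 2)) + 3*5)² = (-(7 - 1*3) + 15)² = (-(7 - 3) + 15)² = (-1*4 + 15)² = (-4 + 15)² = 11² = 121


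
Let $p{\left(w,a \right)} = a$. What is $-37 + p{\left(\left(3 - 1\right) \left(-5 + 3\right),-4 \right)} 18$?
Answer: $-109$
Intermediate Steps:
$-37 + p{\left(\left(3 - 1\right) \left(-5 + 3\right),-4 \right)} 18 = -37 - 72 = -109$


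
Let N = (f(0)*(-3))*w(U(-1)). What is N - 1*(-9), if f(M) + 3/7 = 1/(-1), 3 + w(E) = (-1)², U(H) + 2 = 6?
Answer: 3/7 ≈ 0.42857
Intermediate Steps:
U(H) = 4 (U(H) = -2 + 6 = 4)
w(E) = -2 (w(E) = -3 + (-1)² = -3 + 1 = -2)
f(M) = -10/7 (f(M) = -3/7 + 1/(-1) = -3/7 - 1 = -10/7)
N = -60/7 (N = -10/7*(-3)*(-2) = (30/7)*(-2) = -60/7 ≈ -8.5714)
N - 1*(-9) = -60/7 - 1*(-9) = -60/7 + 9 = 3/7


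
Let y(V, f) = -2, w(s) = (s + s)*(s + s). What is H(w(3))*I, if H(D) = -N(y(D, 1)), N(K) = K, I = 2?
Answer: 4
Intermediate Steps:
w(s) = 4*s² (w(s) = (2*s)*(2*s) = 4*s²)
H(D) = 2 (H(D) = -1*(-2) = 2)
H(w(3))*I = 2*2 = 4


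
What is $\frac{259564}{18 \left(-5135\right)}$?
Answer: $- \frac{129782}{46215} \approx -2.8082$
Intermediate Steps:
$\frac{259564}{18 \left(-5135\right)} = \frac{259564}{-92430} = 259564 \left(- \frac{1}{92430}\right) = - \frac{129782}{46215}$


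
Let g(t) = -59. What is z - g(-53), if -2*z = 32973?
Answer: -32855/2 ≈ -16428.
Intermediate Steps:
z = -32973/2 (z = -½*32973 = -32973/2 ≈ -16487.)
z - g(-53) = -32973/2 - 1*(-59) = -32973/2 + 59 = -32855/2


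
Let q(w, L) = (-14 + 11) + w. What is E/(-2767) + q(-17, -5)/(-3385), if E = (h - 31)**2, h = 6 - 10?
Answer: -818257/1873259 ≈ -0.43681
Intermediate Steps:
h = -4
q(w, L) = -3 + w
E = 1225 (E = (-4 - 31)**2 = (-35)**2 = 1225)
E/(-2767) + q(-17, -5)/(-3385) = 1225/(-2767) + (-3 - 17)/(-3385) = 1225*(-1/2767) - 20*(-1/3385) = -1225/2767 + 4/677 = -818257/1873259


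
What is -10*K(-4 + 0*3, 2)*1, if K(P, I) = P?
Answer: 40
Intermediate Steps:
-10*K(-4 + 0*3, 2)*1 = -10*(-4 + 0*3)*1 = -10*(-4 + 0)*1 = -10*(-4)*1 = 40*1 = 40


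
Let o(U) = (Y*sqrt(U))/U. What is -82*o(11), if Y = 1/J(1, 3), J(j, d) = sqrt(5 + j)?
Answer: -41*sqrt(66)/33 ≈ -10.094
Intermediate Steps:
Y = sqrt(6)/6 (Y = 1/(sqrt(5 + 1)) = 1/(sqrt(6)) = sqrt(6)/6 ≈ 0.40825)
o(U) = sqrt(6)/(6*sqrt(U)) (o(U) = ((sqrt(6)/6)*sqrt(U))/U = (sqrt(6)*sqrt(U)/6)/U = sqrt(6)/(6*sqrt(U)))
-82*o(11) = -41*sqrt(6)/(3*sqrt(11)) = -41*sqrt(6)*sqrt(11)/11/3 = -41*sqrt(66)/33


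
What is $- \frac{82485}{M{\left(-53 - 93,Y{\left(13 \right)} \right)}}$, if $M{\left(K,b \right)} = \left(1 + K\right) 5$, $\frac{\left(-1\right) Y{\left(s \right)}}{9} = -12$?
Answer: $\frac{16497}{145} \approx 113.77$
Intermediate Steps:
$Y{\left(s \right)} = 108$ ($Y{\left(s \right)} = \left(-9\right) \left(-12\right) = 108$)
$M{\left(K,b \right)} = 5 + 5 K$
$- \frac{82485}{M{\left(-53 - 93,Y{\left(13 \right)} \right)}} = - \frac{82485}{5 + 5 \left(-53 - 93\right)} = - \frac{82485}{5 + 5 \left(-146\right)} = - \frac{82485}{5 - 730} = - \frac{82485}{-725} = \left(-82485\right) \left(- \frac{1}{725}\right) = \frac{16497}{145}$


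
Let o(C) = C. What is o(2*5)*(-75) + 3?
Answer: -747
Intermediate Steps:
o(2*5)*(-75) + 3 = (2*5)*(-75) + 3 = 10*(-75) + 3 = -750 + 3 = -747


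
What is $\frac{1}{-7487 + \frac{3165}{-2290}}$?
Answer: $- \frac{458}{3429679} \approx -0.00013354$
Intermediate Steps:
$\frac{1}{-7487 + \frac{3165}{-2290}} = \frac{1}{-7487 + 3165 \left(- \frac{1}{2290}\right)} = \frac{1}{-7487 - \frac{633}{458}} = \frac{1}{- \frac{3429679}{458}} = - \frac{458}{3429679}$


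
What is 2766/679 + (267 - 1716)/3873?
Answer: 3242949/876589 ≈ 3.6995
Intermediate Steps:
2766/679 + (267 - 1716)/3873 = 2766*(1/679) - 1449*1/3873 = 2766/679 - 483/1291 = 3242949/876589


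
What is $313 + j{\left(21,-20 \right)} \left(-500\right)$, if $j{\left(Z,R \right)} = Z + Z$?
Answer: $-20687$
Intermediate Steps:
$j{\left(Z,R \right)} = 2 Z$
$313 + j{\left(21,-20 \right)} \left(-500\right) = 313 + 2 \cdot 21 \left(-500\right) = 313 + 42 \left(-500\right) = 313 - 21000 = -20687$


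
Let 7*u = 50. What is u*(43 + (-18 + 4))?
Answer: 1450/7 ≈ 207.14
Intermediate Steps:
u = 50/7 (u = (⅐)*50 = 50/7 ≈ 7.1429)
u*(43 + (-18 + 4)) = 50*(43 + (-18 + 4))/7 = 50*(43 - 14)/7 = (50/7)*29 = 1450/7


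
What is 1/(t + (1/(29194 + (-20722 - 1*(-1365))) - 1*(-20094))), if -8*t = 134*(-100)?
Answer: 9837/214141654 ≈ 4.5937e-5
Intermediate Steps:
t = 1675 (t = -67*(-100)/4 = -⅛*(-13400) = 1675)
1/(t + (1/(29194 + (-20722 - 1*(-1365))) - 1*(-20094))) = 1/(1675 + (1/(29194 + (-20722 - 1*(-1365))) - 1*(-20094))) = 1/(1675 + (1/(29194 + (-20722 + 1365)) + 20094)) = 1/(1675 + (1/(29194 - 19357) + 20094)) = 1/(1675 + (1/9837 + 20094)) = 1/(1675 + 197664679/9837) = 1/(214141654/9837) = 9837/214141654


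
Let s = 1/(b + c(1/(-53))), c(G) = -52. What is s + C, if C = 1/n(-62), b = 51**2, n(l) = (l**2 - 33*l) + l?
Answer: 8377/14855572 ≈ 0.00056390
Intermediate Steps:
n(l) = l**2 - 32*l
b = 2601
C = 1/5828 (C = 1/(-62*(-32 - 62)) = 1/(-62*(-94)) = 1/5828 ≈ 0.00017159)
s = 1/2549 (s = 1/(2601 - 52) = 1/2549 ≈ 0.00039231)
s + C = 1/2549 + 1/5828 = 8377/14855572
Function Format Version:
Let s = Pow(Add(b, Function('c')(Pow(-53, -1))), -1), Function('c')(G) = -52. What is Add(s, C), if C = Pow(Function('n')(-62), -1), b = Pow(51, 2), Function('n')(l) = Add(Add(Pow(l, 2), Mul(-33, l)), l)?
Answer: Rational(8377, 14855572) ≈ 0.00056390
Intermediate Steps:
Function('n')(l) = Add(Pow(l, 2), Mul(-32, l))
b = 2601
C = Rational(1, 5828) (C = Pow(Mul(-62, Add(-32, -62)), -1) = Pow(Mul(-62, -94), -1) = Pow(5828, -1) = Rational(1, 5828) ≈ 0.00017159)
s = Rational(1, 2549) (s = Pow(Add(2601, -52), -1) = Pow(2549, -1) = Rational(1, 2549) ≈ 0.00039231)
Add(s, C) = Add(Rational(1, 2549), Rational(1, 5828)) = Rational(8377, 14855572)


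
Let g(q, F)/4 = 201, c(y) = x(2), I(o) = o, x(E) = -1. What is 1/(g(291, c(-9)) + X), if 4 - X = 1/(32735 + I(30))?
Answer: 32765/26474119 ≈ 0.0012376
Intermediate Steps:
c(y) = -1
g(q, F) = 804 (g(q, F) = 4*201 = 804)
X = 131059/32765 (X = 4 - 1/(32735 + 30) = 4 - 1/32765 = 131059/32765 ≈ 4.0000)
1/(g(291, c(-9)) + X) = 1/(804 + 131059/32765) = 1/(26474119/32765) = 32765/26474119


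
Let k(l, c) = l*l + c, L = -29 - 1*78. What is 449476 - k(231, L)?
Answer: 396222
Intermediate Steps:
L = -107 (L = -29 - 78 = -107)
k(l, c) = c + l² (k(l, c) = l² + c = c + l²)
449476 - k(231, L) = 449476 - (-107 + 231²) = 449476 - (-107 + 53361) = 449476 - 1*53254 = 449476 - 53254 = 396222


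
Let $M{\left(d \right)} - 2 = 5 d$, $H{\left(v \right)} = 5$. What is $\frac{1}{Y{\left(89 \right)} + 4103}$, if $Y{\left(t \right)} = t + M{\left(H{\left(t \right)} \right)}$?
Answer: $\frac{1}{4219} \approx 0.00023702$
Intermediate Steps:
$M{\left(d \right)} = 2 + 5 d$
$Y{\left(t \right)} = 27 + t$ ($Y{\left(t \right)} = t + \left(2 + 5 \cdot 5\right) = t + \left(2 + 25\right) = t + 27 = 27 + t$)
$\frac{1}{Y{\left(89 \right)} + 4103} = \frac{1}{\left(27 + 89\right) + 4103} = \frac{1}{116 + 4103} = \frac{1}{4219}$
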